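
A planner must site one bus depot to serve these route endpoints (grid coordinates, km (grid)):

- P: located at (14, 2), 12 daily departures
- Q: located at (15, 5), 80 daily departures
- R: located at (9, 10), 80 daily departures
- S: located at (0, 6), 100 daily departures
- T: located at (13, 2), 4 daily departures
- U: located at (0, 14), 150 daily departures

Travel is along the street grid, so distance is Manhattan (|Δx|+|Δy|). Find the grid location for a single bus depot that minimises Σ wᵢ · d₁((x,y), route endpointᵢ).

Manhattan distance separates: Σwᵢ(|x−xᵢ|+|y−yᵢ|) = Σwᵢ|x−xᵢ| + Σwᵢ|y−yᵢ|, so x and y are optimised independently as 1-D weighted medians.
Total weight W = 426; half = 213.
x-coordinate, sorted with cumulative weight:
  x=0 (S, w=100) cum 100
  x=0 (U, w=150) cum 250  ← median
  x=9 (R, w=80) cum 330
  x=13 (T, w=4) cum 334
  x=14 (P, w=12) cum 346
  x=15 (Q, w=80) cum 426
⇒ x* = 0
y-coordinate, sorted with cumulative weight:
  y=2 (P, w=12) cum 12
  y=2 (T, w=4) cum 16
  y=5 (Q, w=80) cum 96
  y=6 (S, w=100) cum 196
  y=10 (R, w=80) cum 276  ← median
  y=14 (U, w=150) cum 426
⇒ y* = 10

(0, 10)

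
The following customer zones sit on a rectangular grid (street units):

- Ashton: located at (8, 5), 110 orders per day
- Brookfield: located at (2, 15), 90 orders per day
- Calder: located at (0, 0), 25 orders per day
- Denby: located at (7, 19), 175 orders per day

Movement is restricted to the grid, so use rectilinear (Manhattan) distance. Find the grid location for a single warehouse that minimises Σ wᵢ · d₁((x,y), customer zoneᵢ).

(7, 15)

Manhattan distance separates: Σwᵢ(|x−xᵢ|+|y−yᵢ|) = Σwᵢ|x−xᵢ| + Σwᵢ|y−yᵢ|, so x and y are optimised independently as 1-D weighted medians.
Total weight W = 400; half = 200.
x-coordinate, sorted with cumulative weight:
  x=0 (Calder, w=25) cum 25
  x=2 (Brookfield, w=90) cum 115
  x=7 (Denby, w=175) cum 290  ← median
  x=8 (Ashton, w=110) cum 400
⇒ x* = 7
y-coordinate, sorted with cumulative weight:
  y=0 (Calder, w=25) cum 25
  y=5 (Ashton, w=110) cum 135
  y=15 (Brookfield, w=90) cum 225  ← median
  y=19 (Denby, w=175) cum 400
⇒ y* = 15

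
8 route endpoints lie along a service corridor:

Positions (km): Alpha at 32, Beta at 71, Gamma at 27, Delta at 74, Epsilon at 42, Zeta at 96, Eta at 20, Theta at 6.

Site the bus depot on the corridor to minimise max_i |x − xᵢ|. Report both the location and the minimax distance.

The 1-center on a line is the midpoint of the two extreme points: leftmost at 6, rightmost at 96.
Optimal location = (6 + 96)/2 = 51; maximum distance = (96 − 6)/2 = 45.

location 51, max distance 45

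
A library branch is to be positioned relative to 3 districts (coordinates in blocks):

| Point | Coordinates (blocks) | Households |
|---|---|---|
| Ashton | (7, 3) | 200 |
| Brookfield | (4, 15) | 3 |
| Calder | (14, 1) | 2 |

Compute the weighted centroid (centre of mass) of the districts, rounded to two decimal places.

(7.02, 3.16)

The minimiser of Σwᵢ‖p−pᵢ‖² is the weighted centroid p* = (Σwᵢpᵢ)/(Σwᵢ).
Σwᵢ = 205.
Σwᵢxᵢ = 200·7 + 3·4 + 2·14 = 1440.
Σwᵢyᵢ = 200·3 + 3·15 + 2·1 = 647.
x* = 1440/205 = 7.02, y* = 647/205 = 3.16.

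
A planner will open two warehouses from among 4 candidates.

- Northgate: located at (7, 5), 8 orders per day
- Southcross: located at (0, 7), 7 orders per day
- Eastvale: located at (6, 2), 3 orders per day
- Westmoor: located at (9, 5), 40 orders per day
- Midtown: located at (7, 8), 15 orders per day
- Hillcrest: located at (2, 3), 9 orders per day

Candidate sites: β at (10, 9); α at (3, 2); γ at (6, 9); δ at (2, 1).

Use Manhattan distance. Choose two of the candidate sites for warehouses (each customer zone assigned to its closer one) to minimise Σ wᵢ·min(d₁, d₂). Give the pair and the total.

Evaluate every pair (each demand assigned to the nearer of the two):
  {β, α}: total = 399
  {β, δ}: total = 405
  {α, γ}: total = 433
  {β, γ}: total = 437
  {γ, δ}: total = 439
  {α, δ}: total = 649
Best pair: {β, α} with total 399.

{β, α}, total 399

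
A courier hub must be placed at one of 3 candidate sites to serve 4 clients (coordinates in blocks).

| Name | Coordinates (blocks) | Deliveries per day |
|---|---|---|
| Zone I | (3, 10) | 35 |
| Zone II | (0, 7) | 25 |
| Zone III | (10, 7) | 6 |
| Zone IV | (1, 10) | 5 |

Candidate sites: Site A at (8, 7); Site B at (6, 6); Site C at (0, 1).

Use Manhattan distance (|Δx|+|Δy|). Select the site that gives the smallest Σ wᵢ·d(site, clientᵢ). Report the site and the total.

Site B, total 495 blocks

Total weighted distance at each candidate:
  Site A (8, 7): total = 542
  Site B (6, 6): total = 495
  Site C (0, 1): total = 716
Minimum is at Site B with total 495 blocks.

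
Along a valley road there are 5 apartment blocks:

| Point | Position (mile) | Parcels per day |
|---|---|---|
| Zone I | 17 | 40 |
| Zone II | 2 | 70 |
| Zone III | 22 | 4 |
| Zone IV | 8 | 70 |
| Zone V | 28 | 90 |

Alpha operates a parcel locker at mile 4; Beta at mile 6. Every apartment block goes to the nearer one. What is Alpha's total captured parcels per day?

70

The indifferent point is the midpoint (4+6)/2 = 5; apartment blocks left of it (closer to Alpha at 4) go to Alpha, those right go to Beta.
  Zone II at 2 (w=70) → Alpha
  Zone IV at 8 (w=70) → Beta
  Zone I at 17 (w=40) → Beta
  Zone III at 22 (w=4) → Beta
  Zone V at 28 (w=90) → Beta
Alpha captures 70; Beta captures 204.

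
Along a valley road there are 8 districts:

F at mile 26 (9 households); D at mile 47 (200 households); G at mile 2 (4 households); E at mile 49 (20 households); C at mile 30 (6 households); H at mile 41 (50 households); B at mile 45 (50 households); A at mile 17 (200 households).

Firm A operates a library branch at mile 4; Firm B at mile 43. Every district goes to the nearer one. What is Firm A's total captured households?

The indifferent point is the midpoint (4+43)/2 = 23.5; districts left of it (closer to Firm A at 4) go to Firm A, those right go to Firm B.
  G at 2 (w=4) → Firm A
  A at 17 (w=200) → Firm A
  F at 26 (w=9) → Firm B
  C at 30 (w=6) → Firm B
  H at 41 (w=50) → Firm B
  B at 45 (w=50) → Firm B
  D at 47 (w=200) → Firm B
  E at 49 (w=20) → Firm B
Firm A captures 204; Firm B captures 335.

204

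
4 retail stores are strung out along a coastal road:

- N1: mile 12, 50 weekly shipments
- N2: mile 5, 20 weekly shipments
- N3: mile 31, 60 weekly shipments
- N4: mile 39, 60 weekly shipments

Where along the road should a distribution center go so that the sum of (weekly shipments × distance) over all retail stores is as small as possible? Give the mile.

For a sum of weighted absolute distances on a line, the optimum is the weighted median (not the mean). Total weight W = 190; half-weight = 95.
Sort by position and accumulate weight:
  mile 5 (N2, w=20) → cum 20
  mile 12 (N1, w=50) → cum 70
  mile 31 (N3, w=60) → cum 130  ≥ 95 → median here
  mile 39 (N4, w=60) → cum 190
Optimal location: mile 31.

x = 31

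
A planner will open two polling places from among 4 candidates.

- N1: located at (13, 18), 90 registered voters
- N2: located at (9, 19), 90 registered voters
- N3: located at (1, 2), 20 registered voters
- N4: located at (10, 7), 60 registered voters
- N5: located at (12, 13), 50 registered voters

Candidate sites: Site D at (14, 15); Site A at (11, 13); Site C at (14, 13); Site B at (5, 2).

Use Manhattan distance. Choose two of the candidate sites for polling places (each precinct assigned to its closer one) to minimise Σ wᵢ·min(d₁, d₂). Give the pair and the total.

{Site A, Site B}, total 1900

Evaluate every pair (each demand assigned to the nearer of the two):
  {Site A, Site B}: total = 1900
  {Site D, Site A}: total = 1970
  {Site D, Site B}: total = 2050
  {Site A, Site C}: total = 2150
  {Site C, Site B}: total = 2310
  {Site D, Site C}: total = 2350
Best pair: {Site A, Site B} with total 1900.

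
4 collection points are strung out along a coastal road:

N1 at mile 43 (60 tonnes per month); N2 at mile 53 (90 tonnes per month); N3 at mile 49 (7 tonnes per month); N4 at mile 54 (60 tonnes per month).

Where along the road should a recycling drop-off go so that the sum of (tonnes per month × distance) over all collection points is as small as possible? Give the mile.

x = 53

For a sum of weighted absolute distances on a line, the optimum is the weighted median (not the mean). Total weight W = 217; half-weight = 108.5.
Sort by position and accumulate weight:
  mile 43 (N1, w=60) → cum 60
  mile 49 (N3, w=7) → cum 67
  mile 53 (N2, w=90) → cum 157  ≥ 108.5 → median here
  mile 54 (N4, w=60) → cum 217
Optimal location: mile 53.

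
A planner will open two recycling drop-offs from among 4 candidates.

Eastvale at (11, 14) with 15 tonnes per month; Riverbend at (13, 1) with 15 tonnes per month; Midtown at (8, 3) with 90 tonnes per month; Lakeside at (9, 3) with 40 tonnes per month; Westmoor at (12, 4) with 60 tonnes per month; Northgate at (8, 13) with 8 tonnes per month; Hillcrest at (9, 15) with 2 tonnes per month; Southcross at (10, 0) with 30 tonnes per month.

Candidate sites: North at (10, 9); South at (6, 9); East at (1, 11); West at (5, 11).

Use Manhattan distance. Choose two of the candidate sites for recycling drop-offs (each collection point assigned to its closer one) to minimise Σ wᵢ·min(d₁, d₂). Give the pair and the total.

Evaluate every pair (each demand assigned to the nearer of the two):
  {North, West}: total = 1999
  {North, South}: total = 2007
  {North, East}: total = 2007
  {South, West}: total = 2546
  {South, East}: total = 2571
  {East, West}: total = 3251
Best pair: {North, West} with total 1999.

{North, West}, total 1999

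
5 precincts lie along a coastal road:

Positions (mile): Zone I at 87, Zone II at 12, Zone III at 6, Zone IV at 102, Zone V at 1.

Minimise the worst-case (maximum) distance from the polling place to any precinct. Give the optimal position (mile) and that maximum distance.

location 51.5, max distance 50.5

The 1-center on a line is the midpoint of the two extreme points: leftmost at 1, rightmost at 102.
Optimal location = (1 + 102)/2 = 51.5; maximum distance = (102 − 1)/2 = 50.5.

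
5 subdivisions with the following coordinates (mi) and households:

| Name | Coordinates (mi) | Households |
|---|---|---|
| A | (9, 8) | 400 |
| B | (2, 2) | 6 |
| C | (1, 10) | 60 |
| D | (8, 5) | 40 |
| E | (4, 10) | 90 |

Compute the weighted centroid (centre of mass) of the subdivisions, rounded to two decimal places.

(7.30, 8.24)

The minimiser of Σwᵢ‖p−pᵢ‖² is the weighted centroid p* = (Σwᵢpᵢ)/(Σwᵢ).
Σwᵢ = 596.
Σwᵢxᵢ = 400·9 + 6·2 + 60·1 + 40·8 + 90·4 = 4352.
Σwᵢyᵢ = 400·8 + 6·2 + 60·10 + 40·5 + 90·10 = 4912.
x* = 4352/596 = 7.30, y* = 4912/596 = 8.24.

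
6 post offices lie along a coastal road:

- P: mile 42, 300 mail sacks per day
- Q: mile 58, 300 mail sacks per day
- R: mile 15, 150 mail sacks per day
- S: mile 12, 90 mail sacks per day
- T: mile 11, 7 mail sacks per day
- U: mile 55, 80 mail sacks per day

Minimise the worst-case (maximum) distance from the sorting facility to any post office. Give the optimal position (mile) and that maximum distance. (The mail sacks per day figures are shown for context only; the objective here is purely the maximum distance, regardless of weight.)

The 1-center on a line is the midpoint of the two extreme points: leftmost at 11, rightmost at 58.
Optimal location = (11 + 58)/2 = 34.5; maximum distance = (58 − 11)/2 = 23.5.

location 34.5, max distance 23.5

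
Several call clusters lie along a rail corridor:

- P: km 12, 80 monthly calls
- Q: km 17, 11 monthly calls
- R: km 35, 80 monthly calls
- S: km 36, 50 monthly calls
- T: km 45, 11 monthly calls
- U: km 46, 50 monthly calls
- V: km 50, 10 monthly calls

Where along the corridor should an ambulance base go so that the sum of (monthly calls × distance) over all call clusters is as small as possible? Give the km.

x = 35

For a sum of weighted absolute distances on a line, the optimum is the weighted median (not the mean). Total weight W = 292; half-weight = 146.
Sort by position and accumulate weight:
  km 12 (P, w=80) → cum 80
  km 17 (Q, w=11) → cum 91
  km 35 (R, w=80) → cum 171  ≥ 146 → median here
  km 36 (S, w=50) → cum 221
  km 45 (T, w=11) → cum 232
  km 46 (U, w=50) → cum 282
  km 50 (V, w=10) → cum 292
Optimal location: km 35.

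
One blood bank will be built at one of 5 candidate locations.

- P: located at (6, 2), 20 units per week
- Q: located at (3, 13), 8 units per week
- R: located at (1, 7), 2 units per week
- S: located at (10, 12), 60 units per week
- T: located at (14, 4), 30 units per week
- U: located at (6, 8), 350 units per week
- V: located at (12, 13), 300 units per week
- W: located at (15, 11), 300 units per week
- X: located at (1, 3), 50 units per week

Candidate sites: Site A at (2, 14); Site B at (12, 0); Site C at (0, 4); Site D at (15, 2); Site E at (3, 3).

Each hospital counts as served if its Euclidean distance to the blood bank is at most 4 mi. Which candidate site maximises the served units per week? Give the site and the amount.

Site E, covering 70

Coverage radius r = 4 mi; a point is covered iff (Δx)²+(Δy)² ≤ 4² = 16.
  Site A (2, 14): covers {Q} → 8
  Site B (12, 0): covers {none} → 0
  Site C (0, 4): covers {R, X} → 52
  Site D (15, 2): covers {T} → 30
  Site E (3, 3): covers {P, X} → 70
Maximum coverage at Site E: 70 units per week.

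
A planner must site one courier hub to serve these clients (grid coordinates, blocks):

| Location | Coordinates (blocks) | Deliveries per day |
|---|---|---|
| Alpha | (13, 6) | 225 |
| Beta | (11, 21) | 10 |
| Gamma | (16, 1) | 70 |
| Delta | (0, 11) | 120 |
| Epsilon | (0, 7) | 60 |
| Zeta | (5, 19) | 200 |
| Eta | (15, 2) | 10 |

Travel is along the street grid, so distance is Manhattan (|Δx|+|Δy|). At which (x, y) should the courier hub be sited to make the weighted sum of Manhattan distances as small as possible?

Manhattan distance separates: Σwᵢ(|x−xᵢ|+|y−yᵢ|) = Σwᵢ|x−xᵢ| + Σwᵢ|y−yᵢ|, so x and y are optimised independently as 1-D weighted medians.
Total weight W = 695; half = 347.5.
x-coordinate, sorted with cumulative weight:
  x=0 (Delta, w=120) cum 120
  x=0 (Epsilon, w=60) cum 180
  x=5 (Zeta, w=200) cum 380  ← median
  x=11 (Beta, w=10) cum 390
  x=13 (Alpha, w=225) cum 615
  x=15 (Eta, w=10) cum 625
  x=16 (Gamma, w=70) cum 695
⇒ x* = 5
y-coordinate, sorted with cumulative weight:
  y=1 (Gamma, w=70) cum 70
  y=2 (Eta, w=10) cum 80
  y=6 (Alpha, w=225) cum 305
  y=7 (Epsilon, w=60) cum 365  ← median
  y=11 (Delta, w=120) cum 485
  y=19 (Zeta, w=200) cum 685
  y=21 (Beta, w=10) cum 695
⇒ y* = 7

(5, 7)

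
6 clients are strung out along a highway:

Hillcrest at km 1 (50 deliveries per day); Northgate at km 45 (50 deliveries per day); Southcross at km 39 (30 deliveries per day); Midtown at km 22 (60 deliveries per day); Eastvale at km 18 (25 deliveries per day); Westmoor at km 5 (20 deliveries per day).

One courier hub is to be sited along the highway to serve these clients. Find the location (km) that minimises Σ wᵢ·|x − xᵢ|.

For a sum of weighted absolute distances on a line, the optimum is the weighted median (not the mean). Total weight W = 235; half-weight = 117.5.
Sort by position and accumulate weight:
  km 1 (Hillcrest, w=50) → cum 50
  km 5 (Westmoor, w=20) → cum 70
  km 18 (Eastvale, w=25) → cum 95
  km 22 (Midtown, w=60) → cum 155  ≥ 117.5 → median here
  km 39 (Southcross, w=30) → cum 185
  km 45 (Northgate, w=50) → cum 235
Optimal location: km 22.

x = 22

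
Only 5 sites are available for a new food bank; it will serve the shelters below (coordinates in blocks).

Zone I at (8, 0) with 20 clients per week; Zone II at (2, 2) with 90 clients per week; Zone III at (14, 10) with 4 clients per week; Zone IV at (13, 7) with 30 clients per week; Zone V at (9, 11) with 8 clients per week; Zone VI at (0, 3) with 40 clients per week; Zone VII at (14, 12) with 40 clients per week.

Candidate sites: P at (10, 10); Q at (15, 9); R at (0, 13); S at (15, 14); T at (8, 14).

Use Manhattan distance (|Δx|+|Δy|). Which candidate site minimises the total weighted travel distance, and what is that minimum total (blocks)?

Total weighted distance at each candidate:
  P (10, 10): total = 2812
  Q (15, 9): total = 3312
  R (0, 13): total = 3316
  S (15, 14): total = 4192
  T (8, 14): total = 3412
Minimum is at P with total 2812 blocks.

P, total 2812 blocks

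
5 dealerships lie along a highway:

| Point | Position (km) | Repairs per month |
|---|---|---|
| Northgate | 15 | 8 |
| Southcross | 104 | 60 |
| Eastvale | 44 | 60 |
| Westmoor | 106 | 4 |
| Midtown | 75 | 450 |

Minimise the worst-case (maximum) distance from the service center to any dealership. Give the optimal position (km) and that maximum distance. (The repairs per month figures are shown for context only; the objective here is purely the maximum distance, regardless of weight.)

The 1-center on a line is the midpoint of the two extreme points: leftmost at 15, rightmost at 106.
Optimal location = (15 + 106)/2 = 60.5; maximum distance = (106 − 15)/2 = 45.5.

location 60.5, max distance 45.5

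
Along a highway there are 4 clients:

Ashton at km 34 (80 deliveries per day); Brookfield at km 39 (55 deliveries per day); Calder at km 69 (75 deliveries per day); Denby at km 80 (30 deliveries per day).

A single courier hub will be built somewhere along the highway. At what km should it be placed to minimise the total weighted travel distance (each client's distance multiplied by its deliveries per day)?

For a sum of weighted absolute distances on a line, the optimum is the weighted median (not the mean). Total weight W = 240; half-weight = 120.
Sort by position and accumulate weight:
  km 34 (Ashton, w=80) → cum 80
  km 39 (Brookfield, w=55) → cum 135  ≥ 120 → median here
  km 69 (Calder, w=75) → cum 210
  km 80 (Denby, w=30) → cum 240
Optimal location: km 39.

x = 39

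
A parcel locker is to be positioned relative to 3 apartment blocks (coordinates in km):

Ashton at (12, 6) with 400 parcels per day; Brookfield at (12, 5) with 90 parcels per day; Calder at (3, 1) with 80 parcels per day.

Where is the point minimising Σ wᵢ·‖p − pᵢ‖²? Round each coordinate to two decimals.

(10.74, 5.14)

The minimiser of Σwᵢ‖p−pᵢ‖² is the weighted centroid p* = (Σwᵢpᵢ)/(Σwᵢ).
Σwᵢ = 570.
Σwᵢxᵢ = 400·12 + 90·12 + 80·3 = 6120.
Σwᵢyᵢ = 400·6 + 90·5 + 80·1 = 2930.
x* = 6120/570 = 10.74, y* = 2930/570 = 5.14.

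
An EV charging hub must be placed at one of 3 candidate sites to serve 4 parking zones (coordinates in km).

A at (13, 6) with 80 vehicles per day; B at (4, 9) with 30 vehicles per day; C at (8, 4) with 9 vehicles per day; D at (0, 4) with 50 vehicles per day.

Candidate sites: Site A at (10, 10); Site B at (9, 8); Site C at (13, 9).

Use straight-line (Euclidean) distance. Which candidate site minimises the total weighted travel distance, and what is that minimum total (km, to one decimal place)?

Total weighted distance at each candidate:
  Site A (10, 10): total = 1222.5
  Site B (9, 8): total = 1040.3
  Site C (13, 9): total = 1270.1
Minimum is at Site B with total 1040.3 km.

Site B, total 1040.3 km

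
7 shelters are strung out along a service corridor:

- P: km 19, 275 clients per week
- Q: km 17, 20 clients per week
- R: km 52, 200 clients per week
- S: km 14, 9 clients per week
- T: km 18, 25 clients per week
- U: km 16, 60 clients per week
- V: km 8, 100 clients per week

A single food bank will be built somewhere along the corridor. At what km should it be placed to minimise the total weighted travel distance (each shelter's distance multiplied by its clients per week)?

x = 19

For a sum of weighted absolute distances on a line, the optimum is the weighted median (not the mean). Total weight W = 689; half-weight = 344.5.
Sort by position and accumulate weight:
  km 8 (V, w=100) → cum 100
  km 14 (S, w=9) → cum 109
  km 16 (U, w=60) → cum 169
  km 17 (Q, w=20) → cum 189
  km 18 (T, w=25) → cum 214
  km 19 (P, w=275) → cum 489  ≥ 344.5 → median here
  km 52 (R, w=200) → cum 689
Optimal location: km 19.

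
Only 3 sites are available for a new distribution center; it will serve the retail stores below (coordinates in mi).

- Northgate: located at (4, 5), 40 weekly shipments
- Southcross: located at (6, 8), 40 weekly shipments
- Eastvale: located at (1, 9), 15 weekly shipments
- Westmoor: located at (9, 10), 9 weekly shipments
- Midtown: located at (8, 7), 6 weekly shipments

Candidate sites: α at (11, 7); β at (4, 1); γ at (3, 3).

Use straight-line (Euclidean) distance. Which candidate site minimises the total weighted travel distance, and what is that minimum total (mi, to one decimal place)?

Total weighted distance at each candidate:
  α (11, 7): total = 698.6
  β (4, 1): total = 715.3
  γ (3, 3): total = 538.9
Minimum is at γ with total 538.9 mi.

γ, total 538.9 mi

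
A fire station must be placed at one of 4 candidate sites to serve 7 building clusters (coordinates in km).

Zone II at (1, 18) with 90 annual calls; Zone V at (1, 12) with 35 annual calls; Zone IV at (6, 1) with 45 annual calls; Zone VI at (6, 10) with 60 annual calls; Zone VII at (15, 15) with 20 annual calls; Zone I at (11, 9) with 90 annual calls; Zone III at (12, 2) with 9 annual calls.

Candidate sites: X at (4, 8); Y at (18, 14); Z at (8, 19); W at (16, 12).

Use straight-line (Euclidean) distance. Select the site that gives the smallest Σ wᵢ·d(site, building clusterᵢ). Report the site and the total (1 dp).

Total weighted distance at each candidate:
  X (4, 8): total = 2599.1
  Y (18, 14): total = 4684.2
  Z (8, 19): total = 3609.1
  W (16, 12): total = 3944.8
Minimum is at X with total 2599.1 km.

X, total 2599.1 km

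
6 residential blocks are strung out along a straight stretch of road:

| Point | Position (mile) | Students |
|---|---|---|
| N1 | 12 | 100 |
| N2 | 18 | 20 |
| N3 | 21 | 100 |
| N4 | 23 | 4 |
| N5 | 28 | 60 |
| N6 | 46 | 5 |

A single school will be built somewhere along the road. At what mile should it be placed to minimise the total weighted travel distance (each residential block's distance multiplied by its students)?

For a sum of weighted absolute distances on a line, the optimum is the weighted median (not the mean). Total weight W = 289; half-weight = 144.5.
Sort by position and accumulate weight:
  mile 12 (N1, w=100) → cum 100
  mile 18 (N2, w=20) → cum 120
  mile 21 (N3, w=100) → cum 220  ≥ 144.5 → median here
  mile 23 (N4, w=4) → cum 224
  mile 28 (N5, w=60) → cum 284
  mile 46 (N6, w=5) → cum 289
Optimal location: mile 21.

x = 21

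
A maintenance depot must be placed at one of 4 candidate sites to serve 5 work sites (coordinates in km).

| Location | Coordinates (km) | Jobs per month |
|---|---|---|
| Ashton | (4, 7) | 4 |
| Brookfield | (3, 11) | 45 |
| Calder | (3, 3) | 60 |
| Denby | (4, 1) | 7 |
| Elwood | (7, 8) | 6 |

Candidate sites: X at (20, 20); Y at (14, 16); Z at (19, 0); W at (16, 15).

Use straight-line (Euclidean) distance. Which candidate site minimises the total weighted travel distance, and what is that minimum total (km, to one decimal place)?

Total weighted distance at each candidate:
  X (20, 20): total = 2670.6
  Y (14, 16): total = 1809.3
  Z (19, 0): total = 2108.4
  W (16, 15): total = 1928.7
Minimum is at Y with total 1809.3 km.

Y, total 1809.3 km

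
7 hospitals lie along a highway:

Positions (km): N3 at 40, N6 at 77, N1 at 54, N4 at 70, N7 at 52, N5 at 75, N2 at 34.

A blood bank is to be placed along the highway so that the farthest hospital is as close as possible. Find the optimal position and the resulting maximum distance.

The 1-center on a line is the midpoint of the two extreme points: leftmost at 34, rightmost at 77.
Optimal location = (34 + 77)/2 = 55.5; maximum distance = (77 − 34)/2 = 21.5.

location 55.5, max distance 21.5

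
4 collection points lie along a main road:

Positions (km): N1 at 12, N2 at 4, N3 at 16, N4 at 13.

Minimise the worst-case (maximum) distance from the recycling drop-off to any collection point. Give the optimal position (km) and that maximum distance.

location 10, max distance 6

The 1-center on a line is the midpoint of the two extreme points: leftmost at 4, rightmost at 16.
Optimal location = (4 + 16)/2 = 10; maximum distance = (16 − 4)/2 = 6.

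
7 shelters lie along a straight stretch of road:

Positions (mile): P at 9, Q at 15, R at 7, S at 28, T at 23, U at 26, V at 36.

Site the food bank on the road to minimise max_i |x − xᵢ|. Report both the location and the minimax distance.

The 1-center on a line is the midpoint of the two extreme points: leftmost at 7, rightmost at 36.
Optimal location = (7 + 36)/2 = 21.5; maximum distance = (36 − 7)/2 = 14.5.

location 21.5, max distance 14.5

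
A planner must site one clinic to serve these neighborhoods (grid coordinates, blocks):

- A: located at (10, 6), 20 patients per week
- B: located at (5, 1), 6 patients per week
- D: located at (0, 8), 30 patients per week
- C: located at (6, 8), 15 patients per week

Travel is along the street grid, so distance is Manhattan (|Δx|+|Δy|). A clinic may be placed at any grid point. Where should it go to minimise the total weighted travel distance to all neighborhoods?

(5, 8)

Manhattan distance separates: Σwᵢ(|x−xᵢ|+|y−yᵢ|) = Σwᵢ|x−xᵢ| + Σwᵢ|y−yᵢ|, so x and y are optimised independently as 1-D weighted medians.
Total weight W = 71; half = 35.5.
x-coordinate, sorted with cumulative weight:
  x=0 (D, w=30) cum 30
  x=5 (B, w=6) cum 36  ← median
  x=6 (C, w=15) cum 51
  x=10 (A, w=20) cum 71
⇒ x* = 5
y-coordinate, sorted with cumulative weight:
  y=1 (B, w=6) cum 6
  y=6 (A, w=20) cum 26
  y=8 (D, w=30) cum 56  ← median
  y=8 (C, w=15) cum 71
⇒ y* = 8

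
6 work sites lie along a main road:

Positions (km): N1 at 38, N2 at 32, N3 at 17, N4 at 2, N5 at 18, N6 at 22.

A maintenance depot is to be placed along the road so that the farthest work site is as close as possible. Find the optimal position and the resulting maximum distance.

The 1-center on a line is the midpoint of the two extreme points: leftmost at 2, rightmost at 38.
Optimal location = (2 + 38)/2 = 20; maximum distance = (38 − 2)/2 = 18.

location 20, max distance 18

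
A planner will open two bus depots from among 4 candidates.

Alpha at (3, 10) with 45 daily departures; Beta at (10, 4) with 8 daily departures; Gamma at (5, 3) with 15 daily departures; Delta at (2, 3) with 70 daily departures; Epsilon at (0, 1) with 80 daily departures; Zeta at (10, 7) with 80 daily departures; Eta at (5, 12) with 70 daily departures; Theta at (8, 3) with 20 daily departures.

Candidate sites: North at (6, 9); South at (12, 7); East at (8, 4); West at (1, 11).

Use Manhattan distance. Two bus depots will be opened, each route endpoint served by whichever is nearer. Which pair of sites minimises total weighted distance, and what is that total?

{North, East}, total 2326

Evaluate every pair (each demand assigned to the nearer of the two):
  {North, East}: total = 2326
  {East, West}: total = 2351
  {South, West}: total = 2520
  {North, West}: total = 2742
  {North, South}: total = 2745
  {South, East}: total = 2891
Best pair: {North, East} with total 2326.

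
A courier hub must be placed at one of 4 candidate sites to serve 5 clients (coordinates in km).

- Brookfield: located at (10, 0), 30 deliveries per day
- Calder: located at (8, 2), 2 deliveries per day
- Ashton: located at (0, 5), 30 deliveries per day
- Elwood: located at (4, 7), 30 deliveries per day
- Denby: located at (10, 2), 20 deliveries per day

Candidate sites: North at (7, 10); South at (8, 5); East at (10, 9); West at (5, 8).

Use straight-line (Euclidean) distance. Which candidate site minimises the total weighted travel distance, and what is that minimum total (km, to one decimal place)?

South, total 613.8 km

Total weighted distance at each candidate:
  North (7, 10): total = 885.6
  South (8, 5): total = 613.8
  East (10, 9): total = 937.4
  West (5, 8): total = 670.0
Minimum is at South with total 613.8 km.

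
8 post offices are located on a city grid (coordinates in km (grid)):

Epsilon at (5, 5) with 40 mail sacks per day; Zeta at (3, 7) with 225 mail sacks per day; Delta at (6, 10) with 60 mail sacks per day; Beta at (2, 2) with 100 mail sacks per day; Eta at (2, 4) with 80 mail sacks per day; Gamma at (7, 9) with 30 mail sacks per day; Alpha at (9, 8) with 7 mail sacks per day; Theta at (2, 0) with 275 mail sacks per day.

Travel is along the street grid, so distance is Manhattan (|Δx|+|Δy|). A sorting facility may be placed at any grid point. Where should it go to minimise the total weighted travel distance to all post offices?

Manhattan distance separates: Σwᵢ(|x−xᵢ|+|y−yᵢ|) = Σwᵢ|x−xᵢ| + Σwᵢ|y−yᵢ|, so x and y are optimised independently as 1-D weighted medians.
Total weight W = 817; half = 408.5.
x-coordinate, sorted with cumulative weight:
  x=2 (Beta, w=100) cum 100
  x=2 (Eta, w=80) cum 180
  x=2 (Theta, w=275) cum 455  ← median
  x=3 (Zeta, w=225) cum 680
  x=5 (Epsilon, w=40) cum 720
  x=6 (Delta, w=60) cum 780
  x=7 (Gamma, w=30) cum 810
  x=9 (Alpha, w=7) cum 817
⇒ x* = 2
y-coordinate, sorted with cumulative weight:
  y=0 (Theta, w=275) cum 275
  y=2 (Beta, w=100) cum 375
  y=4 (Eta, w=80) cum 455  ← median
  y=5 (Epsilon, w=40) cum 495
  y=7 (Zeta, w=225) cum 720
  y=8 (Alpha, w=7) cum 727
  y=9 (Gamma, w=30) cum 757
  y=10 (Delta, w=60) cum 817
⇒ y* = 4

(2, 4)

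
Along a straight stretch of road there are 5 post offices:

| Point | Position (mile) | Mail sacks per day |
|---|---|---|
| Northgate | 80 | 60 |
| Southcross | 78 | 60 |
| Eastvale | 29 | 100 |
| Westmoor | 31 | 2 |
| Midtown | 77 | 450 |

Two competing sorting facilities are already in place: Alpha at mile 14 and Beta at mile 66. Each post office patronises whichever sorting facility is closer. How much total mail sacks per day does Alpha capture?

The indifferent point is the midpoint (14+66)/2 = 40; post offices left of it (closer to Alpha at 14) go to Alpha, those right go to Beta.
  Eastvale at 29 (w=100) → Alpha
  Westmoor at 31 (w=2) → Alpha
  Midtown at 77 (w=450) → Beta
  Southcross at 78 (w=60) → Beta
  Northgate at 80 (w=60) → Beta
Alpha captures 102; Beta captures 570.

102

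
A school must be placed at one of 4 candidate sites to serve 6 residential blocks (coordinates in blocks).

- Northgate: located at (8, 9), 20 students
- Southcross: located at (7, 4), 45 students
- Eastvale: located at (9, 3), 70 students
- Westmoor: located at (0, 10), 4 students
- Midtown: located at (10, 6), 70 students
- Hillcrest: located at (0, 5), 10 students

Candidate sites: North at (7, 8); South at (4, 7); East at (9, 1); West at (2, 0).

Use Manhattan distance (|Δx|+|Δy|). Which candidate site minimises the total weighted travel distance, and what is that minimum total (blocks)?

East, total 1167 blocks

Total weighted distance at each candidate:
  North (7, 8): total = 1196
  South (4, 7): total = 1598
  East (9, 1): total = 1167
  West (2, 0): total = 2503
Minimum is at East with total 1167 blocks.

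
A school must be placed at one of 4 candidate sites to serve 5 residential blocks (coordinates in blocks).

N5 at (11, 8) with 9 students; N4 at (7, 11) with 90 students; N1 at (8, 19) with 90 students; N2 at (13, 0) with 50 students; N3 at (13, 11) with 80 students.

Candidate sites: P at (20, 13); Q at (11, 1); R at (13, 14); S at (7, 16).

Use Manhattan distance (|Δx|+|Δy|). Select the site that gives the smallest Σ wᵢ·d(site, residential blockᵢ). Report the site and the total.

Total weighted distance at each candidate:
  P (20, 13): total = 4816
  Q (11, 1): total = 4323
  R (13, 14): total = 2722
  S (7, 16): total = 2898
Minimum is at R with total 2722 blocks.

R, total 2722 blocks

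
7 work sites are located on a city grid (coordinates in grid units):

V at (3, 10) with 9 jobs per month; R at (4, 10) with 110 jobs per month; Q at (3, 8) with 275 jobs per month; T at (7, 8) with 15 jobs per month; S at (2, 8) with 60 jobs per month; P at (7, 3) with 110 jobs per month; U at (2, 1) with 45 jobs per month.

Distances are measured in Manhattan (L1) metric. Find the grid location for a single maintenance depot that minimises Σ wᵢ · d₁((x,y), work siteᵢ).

Manhattan distance separates: Σwᵢ(|x−xᵢ|+|y−yᵢ|) = Σwᵢ|x−xᵢ| + Σwᵢ|y−yᵢ|, so x and y are optimised independently as 1-D weighted medians.
Total weight W = 624; half = 312.
x-coordinate, sorted with cumulative weight:
  x=2 (S, w=60) cum 60
  x=2 (U, w=45) cum 105
  x=3 (V, w=9) cum 114
  x=3 (Q, w=275) cum 389  ← median
  x=4 (R, w=110) cum 499
  x=7 (T, w=15) cum 514
  x=7 (P, w=110) cum 624
⇒ x* = 3
y-coordinate, sorted with cumulative weight:
  y=1 (U, w=45) cum 45
  y=3 (P, w=110) cum 155
  y=8 (Q, w=275) cum 430  ← median
  y=8 (T, w=15) cum 445
  y=8 (S, w=60) cum 505
  y=10 (V, w=9) cum 514
  y=10 (R, w=110) cum 624
⇒ y* = 8

(3, 8)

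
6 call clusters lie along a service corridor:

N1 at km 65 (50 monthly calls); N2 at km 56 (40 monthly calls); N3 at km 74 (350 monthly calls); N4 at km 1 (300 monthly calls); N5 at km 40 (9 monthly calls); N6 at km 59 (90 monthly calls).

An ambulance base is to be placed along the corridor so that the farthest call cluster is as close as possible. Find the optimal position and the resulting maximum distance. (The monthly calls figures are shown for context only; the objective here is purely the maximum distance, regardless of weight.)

The 1-center on a line is the midpoint of the two extreme points: leftmost at 1, rightmost at 74.
Optimal location = (1 + 74)/2 = 37.5; maximum distance = (74 − 1)/2 = 36.5.

location 37.5, max distance 36.5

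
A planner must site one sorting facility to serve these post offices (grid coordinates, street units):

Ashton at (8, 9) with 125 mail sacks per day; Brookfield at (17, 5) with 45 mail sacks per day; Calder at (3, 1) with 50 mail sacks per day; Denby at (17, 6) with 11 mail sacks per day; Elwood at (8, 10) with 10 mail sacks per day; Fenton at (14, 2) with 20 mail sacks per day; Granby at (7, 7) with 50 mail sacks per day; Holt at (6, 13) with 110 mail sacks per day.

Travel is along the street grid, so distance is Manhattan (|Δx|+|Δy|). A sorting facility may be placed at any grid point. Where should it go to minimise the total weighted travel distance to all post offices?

(8, 9)

Manhattan distance separates: Σwᵢ(|x−xᵢ|+|y−yᵢ|) = Σwᵢ|x−xᵢ| + Σwᵢ|y−yᵢ|, so x and y are optimised independently as 1-D weighted medians.
Total weight W = 421; half = 210.5.
x-coordinate, sorted with cumulative weight:
  x=3 (Calder, w=50) cum 50
  x=6 (Holt, w=110) cum 160
  x=7 (Granby, w=50) cum 210
  x=8 (Ashton, w=125) cum 335  ← median
  x=8 (Elwood, w=10) cum 345
  x=14 (Fenton, w=20) cum 365
  x=17 (Brookfield, w=45) cum 410
  x=17 (Denby, w=11) cum 421
⇒ x* = 8
y-coordinate, sorted with cumulative weight:
  y=1 (Calder, w=50) cum 50
  y=2 (Fenton, w=20) cum 70
  y=5 (Brookfield, w=45) cum 115
  y=6 (Denby, w=11) cum 126
  y=7 (Granby, w=50) cum 176
  y=9 (Ashton, w=125) cum 301  ← median
  y=10 (Elwood, w=10) cum 311
  y=13 (Holt, w=110) cum 421
⇒ y* = 9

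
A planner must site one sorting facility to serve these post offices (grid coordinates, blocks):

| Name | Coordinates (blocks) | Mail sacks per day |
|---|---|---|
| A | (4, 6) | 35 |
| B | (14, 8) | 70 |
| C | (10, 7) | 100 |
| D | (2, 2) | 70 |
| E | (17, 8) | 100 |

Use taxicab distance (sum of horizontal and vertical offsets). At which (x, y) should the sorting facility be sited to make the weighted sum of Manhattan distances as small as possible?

Manhattan distance separates: Σwᵢ(|x−xᵢ|+|y−yᵢ|) = Σwᵢ|x−xᵢ| + Σwᵢ|y−yᵢ|, so x and y are optimised independently as 1-D weighted medians.
Total weight W = 375; half = 187.5.
x-coordinate, sorted with cumulative weight:
  x=2 (D, w=70) cum 70
  x=4 (A, w=35) cum 105
  x=10 (C, w=100) cum 205  ← median
  x=14 (B, w=70) cum 275
  x=17 (E, w=100) cum 375
⇒ x* = 10
y-coordinate, sorted with cumulative weight:
  y=2 (D, w=70) cum 70
  y=6 (A, w=35) cum 105
  y=7 (C, w=100) cum 205  ← median
  y=8 (B, w=70) cum 275
  y=8 (E, w=100) cum 375
⇒ y* = 7

(10, 7)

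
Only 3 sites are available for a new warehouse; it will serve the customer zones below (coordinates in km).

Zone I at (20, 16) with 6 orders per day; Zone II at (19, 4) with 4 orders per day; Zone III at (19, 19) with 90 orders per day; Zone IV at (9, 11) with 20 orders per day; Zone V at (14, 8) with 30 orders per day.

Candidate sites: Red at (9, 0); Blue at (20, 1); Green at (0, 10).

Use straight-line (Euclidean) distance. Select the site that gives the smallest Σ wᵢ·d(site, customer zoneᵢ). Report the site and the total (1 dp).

Blue, total 2299.1 km

Total weighted distance at each candidate:
  Red (9, 0): total = 2595.0
  Blue (20, 1): total = 2299.1
  Green (0, 10): total = 2702.5
Minimum is at Blue with total 2299.1 km.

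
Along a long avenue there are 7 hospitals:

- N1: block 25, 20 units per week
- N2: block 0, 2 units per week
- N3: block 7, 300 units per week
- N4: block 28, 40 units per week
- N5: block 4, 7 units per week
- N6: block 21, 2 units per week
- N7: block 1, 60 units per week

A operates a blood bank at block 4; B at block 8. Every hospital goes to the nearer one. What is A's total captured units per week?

The indifferent point is the midpoint (4+8)/2 = 6; hospitals left of it (closer to A at 4) go to A, those right go to B.
  N2 at 0 (w=2) → A
  N7 at 1 (w=60) → A
  N5 at 4 (w=7) → A
  N3 at 7 (w=300) → B
  N6 at 21 (w=2) → B
  N1 at 25 (w=20) → B
  N4 at 28 (w=40) → B
A captures 69; B captures 362.

69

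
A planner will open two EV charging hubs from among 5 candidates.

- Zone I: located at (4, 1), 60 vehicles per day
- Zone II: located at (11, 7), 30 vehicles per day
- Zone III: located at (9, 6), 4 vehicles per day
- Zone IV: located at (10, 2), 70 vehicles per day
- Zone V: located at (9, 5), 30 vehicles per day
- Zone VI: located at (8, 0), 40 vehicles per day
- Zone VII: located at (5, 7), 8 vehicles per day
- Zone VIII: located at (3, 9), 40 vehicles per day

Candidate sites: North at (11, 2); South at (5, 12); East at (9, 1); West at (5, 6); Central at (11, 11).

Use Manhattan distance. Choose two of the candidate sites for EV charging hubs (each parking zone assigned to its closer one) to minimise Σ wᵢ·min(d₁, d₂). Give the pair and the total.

Evaluate every pair (each demand assigned to the nearer of the two):
  {East, West}: total = 1074
  {South, East}: total = 1140
  {North, West}: total = 1154
  {East, Central}: total = 1260
  {North, South}: total = 1314
  {North, East}: total = 1380
  {North, Central}: total = 1524
  {West, Central}: total = 1844
  {South, West}: total = 1934
  {South, Central}: total = 2608
Best pair: {East, West} with total 1074.

{East, West}, total 1074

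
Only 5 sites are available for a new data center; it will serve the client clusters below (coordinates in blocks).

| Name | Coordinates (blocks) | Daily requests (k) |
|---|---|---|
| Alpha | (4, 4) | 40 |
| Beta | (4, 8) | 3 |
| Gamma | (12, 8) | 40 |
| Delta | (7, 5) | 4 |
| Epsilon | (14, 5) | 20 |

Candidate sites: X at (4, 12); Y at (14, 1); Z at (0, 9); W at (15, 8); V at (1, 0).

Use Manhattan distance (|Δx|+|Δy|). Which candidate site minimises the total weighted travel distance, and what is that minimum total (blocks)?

Total weighted distance at each candidate:
  X (4, 12): total = 1192
  Y (14, 1): total = 1055
  Z (0, 9): total = 1299
  W (15, 8): total = 877
  V (1, 0): total = 1477
Minimum is at W with total 877 blocks.

W, total 877 blocks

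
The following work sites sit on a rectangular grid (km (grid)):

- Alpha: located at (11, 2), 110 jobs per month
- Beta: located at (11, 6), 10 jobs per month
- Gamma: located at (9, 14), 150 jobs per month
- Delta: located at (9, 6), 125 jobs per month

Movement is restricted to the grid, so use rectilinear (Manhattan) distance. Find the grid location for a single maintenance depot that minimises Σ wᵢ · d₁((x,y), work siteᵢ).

Manhattan distance separates: Σwᵢ(|x−xᵢ|+|y−yᵢ|) = Σwᵢ|x−xᵢ| + Σwᵢ|y−yᵢ|, so x and y are optimised independently as 1-D weighted medians.
Total weight W = 395; half = 197.5.
x-coordinate, sorted with cumulative weight:
  x=9 (Gamma, w=150) cum 150
  x=9 (Delta, w=125) cum 275  ← median
  x=11 (Alpha, w=110) cum 385
  x=11 (Beta, w=10) cum 395
⇒ x* = 9
y-coordinate, sorted with cumulative weight:
  y=2 (Alpha, w=110) cum 110
  y=6 (Beta, w=10) cum 120
  y=6 (Delta, w=125) cum 245  ← median
  y=14 (Gamma, w=150) cum 395
⇒ y* = 6

(9, 6)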